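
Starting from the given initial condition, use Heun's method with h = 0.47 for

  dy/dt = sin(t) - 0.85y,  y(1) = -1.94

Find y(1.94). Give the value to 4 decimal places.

Heun: k1 = f(t_n, y_n); k2 = f(t_n + h, y_n + h·k1); y_{n+1} = y_n + (h/2)·(k1 + k2).
t=1.000000, y=-1.940000:
  k1 = f(1.000000, -1.940000) = 2.490471
  k2 = f(1.470000, -0.769479) = 1.648981
  y ← -1.940000 + (0.47/2)·(2.490471 + 1.648981) = -0.967229
t=1.470000, y=-0.967229:
  k1 = f(1.470000, -0.967229) = 1.817069
  k2 = f(1.940000, -0.113206) = 1.028840
  y ← -0.967229 + (0.47/2)·(1.817069 + 1.028840) = -0.298440
y(1.94) ≈ -0.2984

-0.2984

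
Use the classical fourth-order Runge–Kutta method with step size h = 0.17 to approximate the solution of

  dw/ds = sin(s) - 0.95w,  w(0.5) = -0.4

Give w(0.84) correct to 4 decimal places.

RK4: k1 = f(s_n, w_n); k2 = f(s_n + h/2, w_n + (h/2)·k1); k3 = f(s_n + h/2, w_n + (h/2)·k2); k4 = f(s_n + h, w_n + h·k3); w_{n+1} = w_n + (h/6)·(k1 + 2k2 + 2k3 + k4).
s=0.500000, w=-0.400000:
  k1 = f(0.500000, -0.400000) = 0.859426
  k2 = f(0.585000, -0.326949) = 0.862801
  k3 = f(0.585000, -0.326662) = 0.862528
  k4 = f(0.670000, -0.253370) = 0.861688
  w ← -0.400000 + (0.17/6)·(k1 + 2k2 + 2k3 + k4) = -0.253466
s=0.670000, w=-0.253466:
  k1 = f(0.670000, -0.253466) = 0.861779
  k2 = f(0.755000, -0.180215) = 0.856493
  k3 = f(0.755000, -0.180665) = 0.856920
  k4 = f(0.840000, -0.107790) = 0.847044
  w ← -0.253466 + (0.17/6)·(k1 + 2k2 + 2k3 + k4) = -0.107956
w(0.84) ≈ -0.1080

-0.1080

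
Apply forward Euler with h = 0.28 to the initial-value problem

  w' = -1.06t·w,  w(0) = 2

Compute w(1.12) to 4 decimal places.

Euler: w_{n+1} = w_n + h·f(t_n, w_n).
t=0.000000, w=2.000000: f=0.000000 → w ← 2.000000 + 0.28·0.000000 = 2.000000
t=0.280000, w=2.000000: f=-0.593600 → w ← 2.000000 + 0.28·(-0.593600) = 1.833792
t=0.560000, w=1.833792: f=-1.088539 → w ← 1.833792 + 0.28·(-1.088539) = 1.529001
t=0.840000, w=1.529001: f=-1.361423 → w ← 1.529001 + 0.28·(-1.361423) = 1.147803
w(1.12) ≈ 1.1478

1.1478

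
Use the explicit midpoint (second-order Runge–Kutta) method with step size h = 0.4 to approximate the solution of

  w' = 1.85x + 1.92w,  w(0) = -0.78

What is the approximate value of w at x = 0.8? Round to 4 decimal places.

Midpoint: k1 = f(x_n, w_n); k2 = f(x_n + h/2, w_n + (h/2)·k1); w_{n+1} = w_n + h·k2.
x=0.000000, w=-0.780000:
  k1 = f(0.000000, -0.780000) = -1.497600
  k2 = f(0.200000, -1.079520) = -1.702678
  w ← -0.780000 + 0.4·(-1.702678) = -1.461071
x=0.400000, w=-1.461071:
  k1 = f(0.400000, -1.461071) = -2.065257
  k2 = f(0.600000, -1.874123) = -2.488316
  w ← -1.461071 + 0.4·(-2.488316) = -2.456398
w(0.8) ≈ -2.4564

-2.4564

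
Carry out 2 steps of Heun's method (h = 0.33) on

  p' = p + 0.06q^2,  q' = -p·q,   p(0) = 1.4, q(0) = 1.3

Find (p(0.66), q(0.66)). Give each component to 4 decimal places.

Heun on (p,q): k1 = f(t_n, state_n); k2 = f(t_n + h, state_n + h·k1); state_{n+1} = state_n + (h/2)·(k1 + k2).
0.000000: (1.400000, 1.300000)
  k1 = (1.501400, -1.820000)
  predictor → (1.895462, 0.699400)
  k2 = (1.924812, -1.325686)
  → (1.965325, 0.780962)
0.330000: (1.965325, 0.780962)
  k1 = (2.001919, -1.534844)
  predictor → (2.625958, 0.274463)
  k2 = (2.630478, -0.720729)
  → (2.729670, 0.408792)
(p(0.66), q(0.66)) ≈ (2.7297, 0.4088)

2.7297, 0.4088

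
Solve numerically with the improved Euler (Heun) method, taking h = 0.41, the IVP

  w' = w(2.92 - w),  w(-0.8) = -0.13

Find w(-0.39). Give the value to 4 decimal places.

Heun: k1 = f(x_n, w_n); k2 = f(x_n + h, w_n + h·k1); w_{n+1} = w_n + (h/2)·(k1 + k2).
x=-0.800000, w=-0.130000:
  k1 = f(-0.800000, -0.130000) = -0.396500
  k2 = f(-0.390000, -0.292565) = -0.939884
  w ← -0.130000 + (0.41/2)·(-0.396500 + (-0.939884)) = -0.403959
w(-0.39) ≈ -0.4040

-0.4040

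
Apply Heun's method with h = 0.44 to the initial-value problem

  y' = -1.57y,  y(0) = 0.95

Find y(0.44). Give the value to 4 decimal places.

Heun: k1 = f(x_n, y_n); k2 = f(x_n + h, y_n + h·k1); y_{n+1} = y_n + (h/2)·(k1 + k2).
x=0.000000, y=0.950000:
  k1 = f(0.000000, 0.950000) = -1.491500
  k2 = f(0.440000, 0.293740) = -0.461172
  y ← 0.950000 + (0.44/2)·(-1.491500 + (-0.461172)) = 0.520412
y(0.44) ≈ 0.5204

0.5204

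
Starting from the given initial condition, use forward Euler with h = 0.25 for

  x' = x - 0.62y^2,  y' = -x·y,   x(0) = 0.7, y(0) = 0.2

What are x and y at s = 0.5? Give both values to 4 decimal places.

Euler on (x,y): x_{n+1} = x_n + h·x', y_{n+1} = y_n + h·y'.
0.000000: (0.700000, 0.200000); f=(0.675200, -0.140000) → (0.868800, 0.165000)
0.250000: (0.868800, 0.165000); f=(0.851920, -0.143352) → (1.081780, 0.129162)
(x(0.5), y(0.5)) ≈ (1.0818, 0.1292)

1.0818, 0.1292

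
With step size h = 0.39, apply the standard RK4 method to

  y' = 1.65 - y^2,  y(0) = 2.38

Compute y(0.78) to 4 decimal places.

RK4: k1 = f(t_n, y_n); k2 = f(t_n + h/2, y_n + (h/2)·k1); k3 = f(t_n + h/2, y_n + (h/2)·k2); k4 = f(t_n + h, y_n + h·k3); y_{n+1} = y_n + (h/6)·(k1 + 2k2 + 2k3 + k4).
t=0.000000, y=2.380000:
  k1 = f(0.000000, 2.380000) = -4.014400
  k2 = f(0.195000, 1.597192) = -0.901022
  k3 = f(0.195000, 2.204301) = -3.208941
  k4 = f(0.390000, 1.128513) = 0.376459
  y ← 2.380000 + (0.39/6)·(k1 + 2k2 + 2k3 + k4) = 1.609239
t=0.390000, y=1.609239:
  k1 = f(0.390000, 1.609239) = -0.939649
  k2 = f(0.585000, 1.426007) = -0.383496
  k3 = f(0.585000, 1.534457) = -0.704558
  k4 = f(0.780000, 1.334461) = -0.130786
  y ← 1.609239 + (0.39/6)·(k1 + 2k2 + 2k3 + k4) = 1.398213
y(0.78) ≈ 1.3982

1.3982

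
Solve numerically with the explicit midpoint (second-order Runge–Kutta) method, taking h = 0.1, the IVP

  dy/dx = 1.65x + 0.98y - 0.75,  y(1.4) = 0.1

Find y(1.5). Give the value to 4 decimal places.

Midpoint: k1 = f(x_n, y_n); k2 = f(x_n + h/2, y_n + (h/2)·k1); y_{n+1} = y_n + h·k2.
x=1.400000, y=0.100000:
  k1 = f(1.400000, 0.100000) = 1.658000
  k2 = f(1.450000, 0.182900) = 1.821742
  y ← 0.100000 + 0.1·1.821742 = 0.282174
y(1.5) ≈ 0.2822

0.2822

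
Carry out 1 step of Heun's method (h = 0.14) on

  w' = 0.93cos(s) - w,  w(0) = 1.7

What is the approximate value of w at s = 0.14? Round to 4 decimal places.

Heun: k1 = f(s_n, w_n); k2 = f(s_n + h, w_n + h·k1); w_{n+1} = w_n + (h/2)·(k1 + k2).
s=0.000000, w=1.700000:
  k1 = f(0.000000, 1.700000) = -0.770000
  k2 = f(0.140000, 1.592200) = -0.671299
  w ← 1.700000 + (0.14/2)·(-0.770000 + (-0.671299)) = 1.599109
w(0.14) ≈ 1.5991

1.5991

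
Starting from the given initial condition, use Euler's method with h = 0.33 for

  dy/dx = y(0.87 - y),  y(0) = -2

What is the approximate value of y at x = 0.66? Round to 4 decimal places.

-10.0166

Euler: y_{n+1} = y_n + h·f(x_n, y_n).
x=0.000000, y=-2.000000: f=-5.740000 → y ← -2.000000 + 0.33·(-5.740000) = -3.894200
x=0.330000, y=-3.894200: f=-18.552748 → y ← -3.894200 + 0.33·(-18.552748) = -10.016607
y(0.66) ≈ -10.0166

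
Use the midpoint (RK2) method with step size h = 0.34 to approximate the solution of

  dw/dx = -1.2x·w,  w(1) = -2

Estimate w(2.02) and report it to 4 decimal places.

-0.3451

Midpoint: k1 = f(x_n, w_n); k2 = f(x_n + h/2, w_n + (h/2)·k1); w_{n+1} = w_n + h·k2.
x=1.000000, w=-2.000000:
  k1 = f(1.000000, -2.000000) = 2.400000
  k2 = f(1.170000, -1.592000) = 2.235168
  w ← -2.000000 + 0.34·2.235168 = -1.240043
x=1.340000, w=-1.240043:
  k1 = f(1.340000, -1.240043) = 1.993989
  k2 = f(1.510000, -0.901065) = 1.632729
  w ← -1.240043 + 0.34·1.632729 = -0.684915
x=1.680000, w=-0.684915:
  k1 = f(1.680000, -0.684915) = 1.380788
  k2 = f(1.850000, -0.450181) = 0.999402
  w ← -0.684915 + 0.34·0.999402 = -0.345118
w(2.02) ≈ -0.3451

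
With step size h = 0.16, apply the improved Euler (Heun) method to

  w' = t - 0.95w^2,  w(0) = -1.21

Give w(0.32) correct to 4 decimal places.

-1.8257

Heun: k1 = f(t_n, w_n); k2 = f(t_n + h, w_n + h·k1); w_{n+1} = w_n + (h/2)·(k1 + k2).
t=0.000000, w=-1.210000:
  k1 = f(0.000000, -1.210000) = -1.390895
  k2 = f(0.160000, -1.432543) = -1.789571
  w ← -1.210000 + (0.16/2)·(-1.390895 + (-1.789571)) = -1.464437
t=0.160000, w=-1.464437:
  k1 = f(0.160000, -1.464437) = -1.877348
  k2 = f(0.320000, -1.764813) = -2.638836
  w ← -1.464437 + (0.16/2)·(-1.877348 + (-2.638836)) = -1.825732
w(0.32) ≈ -1.8257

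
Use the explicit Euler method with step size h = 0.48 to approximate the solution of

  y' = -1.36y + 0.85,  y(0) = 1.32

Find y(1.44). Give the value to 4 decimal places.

0.6541

Euler: y_{n+1} = y_n + h·f(s_n, y_n).
s=0.000000, y=1.320000: f=-0.945200 → y ← 1.320000 + 0.48·(-0.945200) = 0.866304
s=0.480000, y=0.866304: f=-0.328173 → y ← 0.866304 + 0.48·(-0.328173) = 0.708781
s=0.960000, y=0.708781: f=-0.113942 → y ← 0.708781 + 0.48·(-0.113942) = 0.654089
y(1.44) ≈ 0.6541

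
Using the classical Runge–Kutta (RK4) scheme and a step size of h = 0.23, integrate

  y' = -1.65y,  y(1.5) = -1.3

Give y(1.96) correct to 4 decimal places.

RK4: k1 = f(t_n, y_n); k2 = f(t_n + h/2, y_n + (h/2)·k1); k3 = f(t_n + h/2, y_n + (h/2)·k2); k4 = f(t_n + h, y_n + h·k3); y_{n+1} = y_n + (h/6)·(k1 + 2k2 + 2k3 + k4).
t=1.500000, y=-1.300000:
  k1 = f(1.500000, -1.300000) = 2.145000
  k2 = f(1.615000, -1.053325) = 1.737986
  k3 = f(1.615000, -1.100132) = 1.815217
  k4 = f(1.730000, -0.882500) = 1.456125
  y ← -1.300000 + (0.23/6)·(k1 + 2k2 + 2k3 + k4) = -0.889545
t=1.730000, y=-0.889545:
  k1 = f(1.730000, -0.889545) = 1.467749
  k2 = f(1.845000, -0.720754) = 1.189243
  k3 = f(1.845000, -0.752782) = 1.242090
  k4 = f(1.960000, -0.603864) = 0.996376
  y ← -0.889545 + (0.23/6)·(k1 + 2k2 + 2k3 + k4) = -0.608684
y(1.96) ≈ -0.6087

-0.6087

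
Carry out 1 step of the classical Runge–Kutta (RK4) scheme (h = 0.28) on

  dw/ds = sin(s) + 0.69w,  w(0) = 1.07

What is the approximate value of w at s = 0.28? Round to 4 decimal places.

1.3396

RK4: k1 = f(s_n, w_n); k2 = f(s_n + h/2, w_n + (h/2)·k1); k3 = f(s_n + h/2, w_n + (h/2)·k2); k4 = f(s_n + h, w_n + h·k3); w_{n+1} = w_n + (h/6)·(k1 + 2k2 + 2k3 + k4).
s=0.000000, w=1.070000:
  k1 = f(0.000000, 1.070000) = 0.738300
  k2 = f(0.140000, 1.173362) = 0.949163
  k3 = f(0.140000, 1.202883) = 0.969532
  k4 = f(0.280000, 1.341469) = 1.201969
  w ← 1.070000 + (0.28/6)·(k1 + 2k2 + 2k3 + k4) = 1.339624
w(0.28) ≈ 1.3396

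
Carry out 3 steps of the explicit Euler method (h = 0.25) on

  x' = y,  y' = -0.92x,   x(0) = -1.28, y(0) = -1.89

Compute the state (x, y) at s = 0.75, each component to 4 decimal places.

-2.4495, -0.6977

Euler on (x,y): x_{n+1} = x_n + h·x', y_{n+1} = y_n + h·y'.
0.000000: (-1.280000, -1.890000); f=(-1.890000, 1.177600) → (-1.752500, -1.595600)
0.250000: (-1.752500, -1.595600); f=(-1.595600, 1.612300) → (-2.151400, -1.192525)
0.500000: (-2.151400, -1.192525); f=(-1.192525, 1.979288) → (-2.449531, -0.697703)
(x(0.75), y(0.75)) ≈ (-2.4495, -0.6977)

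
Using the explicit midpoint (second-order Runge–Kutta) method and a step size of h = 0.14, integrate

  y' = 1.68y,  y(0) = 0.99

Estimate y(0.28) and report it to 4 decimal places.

Midpoint: k1 = f(t_n, y_n); k2 = f(t_n + h/2, y_n + (h/2)·k1); y_{n+1} = y_n + h·k2.
t=0.000000, y=0.990000:
  k1 = f(0.000000, 0.990000) = 1.663200
  k2 = f(0.070000, 1.106424) = 1.858792
  y ← 0.990000 + 0.14·1.858792 = 1.250231
t=0.140000, y=1.250231:
  k1 = f(0.140000, 1.250231) = 2.100388
  k2 = f(0.210000, 1.397258) = 2.347394
  y ← 1.250231 + 0.14·2.347394 = 1.578866
y(0.28) ≈ 1.5789

1.5789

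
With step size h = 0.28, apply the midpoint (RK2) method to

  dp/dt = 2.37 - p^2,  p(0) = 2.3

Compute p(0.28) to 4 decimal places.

1.9621

Midpoint: k1 = f(t_n, p_n); k2 = f(t_n + h/2, p_n + (h/2)·k1); p_{n+1} = p_n + h·k2.
t=0.000000, p=2.300000:
  k1 = f(0.000000, 2.300000) = -2.920000
  k2 = f(0.140000, 1.891200) = -1.206637
  p ← 2.300000 + 0.28·(-1.206637) = 1.962142
p(0.28) ≈ 1.9621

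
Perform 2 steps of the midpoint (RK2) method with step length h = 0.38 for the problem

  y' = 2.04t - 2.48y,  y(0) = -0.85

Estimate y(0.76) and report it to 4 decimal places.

Midpoint: k1 = f(t_n, y_n); k2 = f(t_n + h/2, y_n + (h/2)·k1); y_{n+1} = y_n + h·k2.
t=0.000000, y=-0.850000:
  k1 = f(0.000000, -0.850000) = 2.108000
  k2 = f(0.190000, -0.449480) = 1.502310
  y ← -0.850000 + 0.38·1.502310 = -0.279122
t=0.380000, y=-0.279122:
  k1 = f(0.380000, -0.279122) = 1.467423
  k2 = f(0.570000, -0.000312) = 1.163573
  y ← -0.279122 + 0.38·1.163573 = 0.163036
y(0.76) ≈ 0.1630

0.1630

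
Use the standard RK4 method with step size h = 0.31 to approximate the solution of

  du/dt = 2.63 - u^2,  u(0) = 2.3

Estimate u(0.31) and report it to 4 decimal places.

1.8487

RK4: k1 = f(t_n, u_n); k2 = f(t_n + h/2, u_n + (h/2)·k1); k3 = f(t_n + h/2, u_n + (h/2)·k2); k4 = f(t_n + h, u_n + h·k3); u_{n+1} = u_n + (h/6)·(k1 + 2k2 + 2k3 + k4).
t=0.000000, u=2.300000:
  k1 = f(0.000000, 2.300000) = -2.660000
  k2 = f(0.155000, 1.887700) = -0.933411
  k3 = f(0.155000, 2.155321) = -2.015410
  k4 = f(0.310000, 1.675223) = -0.176372
  u ← 2.300000 + (0.31/6)·(k1 + 2k2 + 2k3 + k4) = 1.848743
u(0.31) ≈ 1.8487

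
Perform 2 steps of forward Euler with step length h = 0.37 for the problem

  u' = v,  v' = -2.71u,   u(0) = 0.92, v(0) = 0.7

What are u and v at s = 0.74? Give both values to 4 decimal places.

Euler on (u,v): u_{n+1} = u_n + h·u', v_{n+1} = v_n + h·v'.
0.000000: (0.920000, 0.700000); f=(0.700000, -2.493200) → (1.179000, -0.222484)
0.370000: (1.179000, -0.222484); f=(-0.222484, -3.195090) → (1.096681, -1.404667)
(u(0.74), v(0.74)) ≈ (1.0967, -1.4047)

1.0967, -1.4047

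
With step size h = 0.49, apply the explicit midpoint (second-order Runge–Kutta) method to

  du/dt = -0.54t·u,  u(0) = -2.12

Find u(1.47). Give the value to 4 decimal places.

-1.1644

Midpoint: k1 = f(t_n, u_n); k2 = f(t_n + h/2, u_n + (h/2)·k1); u_{n+1} = u_n + h·k2.
t=0.000000, u=-2.120000:
  k1 = f(0.000000, -2.120000) = 0.000000
  k2 = f(0.245000, -2.120000) = 0.280476
  u ← -2.120000 + 0.49·0.280476 = -1.982567
t=0.490000, u=-1.982567:
  k1 = f(0.490000, -1.982567) = 0.524587
  k2 = f(0.735000, -1.854043) = 0.735870
  u ← -1.982567 + 0.49·0.735870 = -1.621991
t=0.980000, u=-1.621991:
  k1 = f(0.980000, -1.621991) = 0.858357
  k2 = f(1.225000, -1.411693) = 0.933835
  u ← -1.621991 + 0.49·0.933835 = -1.164412
u(1.47) ≈ -1.1644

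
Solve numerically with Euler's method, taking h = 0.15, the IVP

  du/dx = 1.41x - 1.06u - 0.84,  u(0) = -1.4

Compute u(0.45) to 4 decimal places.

Euler: u_{n+1} = u_n + h·f(x_n, u_n).
x=0.000000, u=-1.400000: f=0.644000 → u ← -1.400000 + 0.15·0.644000 = -1.303400
x=0.150000, u=-1.303400: f=0.753104 → u ← -1.303400 + 0.15·0.753104 = -1.190434
x=0.300000, u=-1.190434: f=0.844860 → u ← -1.190434 + 0.15·0.844860 = -1.063705
u(0.45) ≈ -1.0637

-1.0637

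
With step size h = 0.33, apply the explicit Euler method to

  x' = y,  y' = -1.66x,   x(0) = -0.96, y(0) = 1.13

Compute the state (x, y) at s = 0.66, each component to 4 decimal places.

-0.0407, 1.9775

Euler on (x,y): x_{n+1} = x_n + h·x', y_{n+1} = y_n + h·y'.
0.000000: (-0.960000, 1.130000); f=(1.130000, 1.593600) → (-0.587100, 1.655888)
0.330000: (-0.587100, 1.655888); f=(1.655888, 0.974586) → (-0.040657, 1.977501)
(x(0.66), y(0.66)) ≈ (-0.0407, 1.9775)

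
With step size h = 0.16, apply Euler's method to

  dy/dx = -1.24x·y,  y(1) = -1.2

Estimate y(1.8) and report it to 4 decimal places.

Euler: y_{n+1} = y_n + h·f(x_n, y_n).
x=1.000000, y=-1.200000: f=1.488000 → y ← -1.200000 + 0.16·1.488000 = -0.961920
x=1.160000, y=-0.961920: f=1.383626 → y ← -0.961920 + 0.16·1.383626 = -0.740540
x=1.320000, y=-0.740540: f=1.212116 → y ← -0.740540 + 0.16·1.212116 = -0.546601
x=1.480000, y=-0.546601: f=1.003123 → y ← -0.546601 + 0.16·1.003123 = -0.386102
x=1.640000, y=-0.386102: f=0.785176 → y ← -0.386102 + 0.16·0.785176 = -0.260473
y(1.8) ≈ -0.2605

-0.2605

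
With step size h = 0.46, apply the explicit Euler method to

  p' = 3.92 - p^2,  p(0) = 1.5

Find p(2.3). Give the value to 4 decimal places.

Euler: p_{n+1} = p_n + h·f(t_n, p_n).
t=0.000000, p=1.500000: f=1.670000 → p ← 1.500000 + 0.46·1.670000 = 2.268200
t=0.460000, p=2.268200: f=-1.224731 → p ← 2.268200 + 0.46·(-1.224731) = 1.704824
t=0.920000, p=1.704824: f=1.013576 → p ← 1.704824 + 0.46·1.013576 = 2.171069
t=1.380000, p=2.171069: f=-0.793540 → p ← 2.171069 + 0.46·(-0.793540) = 1.806041
t=1.840000, p=1.806041: f=0.658218 → p ← 1.806041 + 0.46·0.658218 = 2.108821
p(2.3) ≈ 2.1088

2.1088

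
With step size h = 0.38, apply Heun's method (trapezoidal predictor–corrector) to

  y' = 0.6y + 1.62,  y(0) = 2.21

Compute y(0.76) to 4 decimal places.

5.0210

Heun: k1 = f(s_n, y_n); k2 = f(s_n + h, y_n + h·k1); y_{n+1} = y_n + (h/2)·(k1 + k2).
s=0.000000, y=2.210000:
  k1 = f(0.000000, 2.210000) = 2.946000
  k2 = f(0.380000, 3.329480) = 3.617688
  y ← 2.210000 + (0.38/2)·(2.946000 + 3.617688) = 3.457101
s=0.380000, y=3.457101:
  k1 = f(0.380000, 3.457101) = 3.694260
  k2 = f(0.760000, 4.860920) = 4.536552
  y ← 3.457101 + (0.38/2)·(3.694260 + 4.536552) = 5.020955
y(0.76) ≈ 5.0210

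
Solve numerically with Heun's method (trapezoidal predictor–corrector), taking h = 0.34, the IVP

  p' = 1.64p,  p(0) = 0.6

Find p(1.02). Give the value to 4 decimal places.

Heun: k1 = f(s_n, p_n); k2 = f(s_n + h, p_n + h·k1); p_{n+1} = p_n + (h/2)·(k1 + k2).
s=0.000000, p=0.600000:
  k1 = f(0.000000, 0.600000) = 0.984000
  k2 = f(0.340000, 0.934560) = 1.532678
  p ← 0.600000 + (0.34/2)·(0.984000 + 1.532678) = 1.027835
s=0.340000, p=1.027835:
  k1 = f(0.340000, 1.027835) = 1.685650
  k2 = f(0.680000, 1.600956) = 2.625568
  p ← 1.027835 + (0.34/2)·(1.685650 + 2.625568) = 1.760742
s=0.680000, p=1.760742:
  k1 = f(0.680000, 1.760742) = 2.887618
  k2 = f(1.020000, 2.742532) = 4.497753
  p ← 1.760742 + (0.34/2)·(2.887618 + 4.497753) = 3.016255
p(1.02) ≈ 3.0163

3.0163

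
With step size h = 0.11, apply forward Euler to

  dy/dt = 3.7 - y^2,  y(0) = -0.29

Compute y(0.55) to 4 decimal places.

Euler: y_{n+1} = y_n + h·f(t_n, y_n).
t=0.000000, y=-0.290000: f=3.615900 → y ← -0.290000 + 0.11·3.615900 = 0.107749
t=0.110000, y=0.107749: f=3.688390 → y ← 0.107749 + 0.11·3.688390 = 0.513472
t=0.220000, y=0.513472: f=3.436347 → y ← 0.513472 + 0.11·3.436347 = 0.891470
t=0.330000, y=0.891470: f=2.905281 → y ← 0.891470 + 0.11·2.905281 = 1.211051
t=0.440000, y=1.211051: f=2.233356 → y ← 1.211051 + 0.11·2.233356 = 1.456720
y(0.55) ≈ 1.4567

1.4567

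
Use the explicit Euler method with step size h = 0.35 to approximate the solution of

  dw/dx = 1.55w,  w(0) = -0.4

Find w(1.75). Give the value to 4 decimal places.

-3.4929

Euler: w_{n+1} = w_n + h·f(x_n, w_n).
x=0.000000, w=-0.400000: f=-0.620000 → w ← -0.400000 + 0.35·(-0.620000) = -0.617000
x=0.350000, w=-0.617000: f=-0.956350 → w ← -0.617000 + 0.35·(-0.956350) = -0.951723
x=0.700000, w=-0.951723: f=-1.475170 → w ← -0.951723 + 0.35·(-1.475170) = -1.468032
x=1.050000, w=-1.468032: f=-2.275450 → w ← -1.468032 + 0.35·(-2.275450) = -2.264439
x=1.400000, w=-2.264439: f=-3.509881 → w ← -2.264439 + 0.35·(-3.509881) = -3.492898
w(1.75) ≈ -3.4929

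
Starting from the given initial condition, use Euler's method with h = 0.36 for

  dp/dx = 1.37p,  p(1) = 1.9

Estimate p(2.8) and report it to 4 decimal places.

14.1040

Euler: p_{n+1} = p_n + h·f(x_n, p_n).
x=1.000000, p=1.900000: f=2.603000 → p ← 1.900000 + 0.36·2.603000 = 2.837080
x=1.360000, p=2.837080: f=3.886800 → p ← 2.837080 + 0.36·3.886800 = 4.236328
x=1.720000, p=4.236328: f=5.803769 → p ← 4.236328 + 0.36·5.803769 = 6.325685
x=2.080000, p=6.325685: f=8.666188 → p ← 6.325685 + 0.36·8.666188 = 9.445512
x=2.440000, p=9.445512: f=12.940352 → p ← 9.445512 + 0.36·12.940352 = 14.104039
p(2.8) ≈ 14.1040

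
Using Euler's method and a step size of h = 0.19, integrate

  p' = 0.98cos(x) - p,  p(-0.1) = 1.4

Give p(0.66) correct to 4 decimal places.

1.1337

Euler: p_{n+1} = p_n + h·f(x_n, p_n).
x=-0.100000, p=1.400000: f=-0.424896 → p ← 1.400000 + 0.19·(-0.424896) = 1.319270
x=0.090000, p=1.319270: f=-0.343236 → p ← 1.319270 + 0.19·(-0.343236) = 1.254055
x=0.280000, p=1.254055: f=-0.312221 → p ← 1.254055 + 0.19·(-0.312221) = 1.194733
x=0.470000, p=1.194733: f=-0.320996 → p ← 1.194733 + 0.19·(-0.320996) = 1.133744
p(0.66) ≈ 1.1337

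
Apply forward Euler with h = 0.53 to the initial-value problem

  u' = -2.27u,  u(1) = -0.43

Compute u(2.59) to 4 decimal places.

0.0036

Euler: u_{n+1} = u_n + h·f(s_n, u_n).
s=1.000000, u=-0.430000: f=0.976100 → u ← -0.430000 + 0.53·0.976100 = 0.087333
s=1.530000, u=0.087333: f=-0.198246 → u ← 0.087333 + 0.53·(-0.198246) = -0.017737
s=2.060000, u=-0.017737: f=0.040264 → u ← -0.017737 + 0.53·0.040264 = 0.003602
u(2.59) ≈ 0.0036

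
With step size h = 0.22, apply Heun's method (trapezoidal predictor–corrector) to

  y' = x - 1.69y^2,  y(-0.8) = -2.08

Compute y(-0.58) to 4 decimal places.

-5.8125

Heun: k1 = f(x_n, y_n); k2 = f(x_n + h, y_n + h·k1); y_{n+1} = y_n + (h/2)·(k1 + k2).
x=-0.800000, y=-2.080000:
  k1 = f(-0.800000, -2.080000) = -8.111616
  k2 = f(-0.580000, -3.864556) = -25.819794
  y ← -2.080000 + (0.22/2)·(-8.111616 + (-25.819794)) = -5.812455
y(-0.58) ≈ -5.8125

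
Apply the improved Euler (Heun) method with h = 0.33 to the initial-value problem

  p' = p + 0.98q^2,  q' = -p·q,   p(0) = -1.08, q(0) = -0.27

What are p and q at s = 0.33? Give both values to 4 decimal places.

-1.4578, -0.4035

Heun on (p,q): k1 = f(s_n, state_n); k2 = f(s_n + h, state_n + h·k1); state_{n+1} = state_n + (h/2)·(k1 + k2).
0.000000: (-1.080000, -0.270000)
  k1 = (-1.008558, -0.291600)
  predictor → (-1.412824, -0.366228)
  k2 = (-1.281384, -0.517416)
  → (-1.457840, -0.403488)
(p(0.33), q(0.33)) ≈ (-1.4578, -0.4035)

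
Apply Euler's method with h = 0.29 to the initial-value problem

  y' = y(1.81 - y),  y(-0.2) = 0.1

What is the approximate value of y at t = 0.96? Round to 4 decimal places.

0.4632

Euler: y_{n+1} = y_n + h·f(t_n, y_n).
t=-0.200000, y=0.100000: f=0.171000 → y ← 0.100000 + 0.29·0.171000 = 0.149590
t=0.090000, y=0.149590: f=0.248381 → y ← 0.149590 + 0.29·0.248381 = 0.221620
t=0.380000, y=0.221620: f=0.352017 → y ← 0.221620 + 0.29·0.352017 = 0.323705
t=0.670000, y=0.323705: f=0.481122 → y ← 0.323705 + 0.29·0.481122 = 0.463231
y(0.96) ≈ 0.4632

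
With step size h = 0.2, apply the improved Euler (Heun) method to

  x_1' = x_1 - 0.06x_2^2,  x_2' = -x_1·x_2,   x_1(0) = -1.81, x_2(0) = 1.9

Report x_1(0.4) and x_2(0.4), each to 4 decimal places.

-2.9327, 4.6156

Heun on (x_1,x_2): k1 = f(t_n, state_n); k2 = f(t_n + h, state_n + h·k1); state_{n+1} = state_n + (h/2)·(k1 + k2).
0.000000: (-1.810000, 1.900000)
  k1 = (-2.026600, 3.439000)
  predictor → (-2.215320, 2.587800)
  k2 = (-2.617123, 5.732805)
  → (-2.274372, 2.817181)
0.200000: (-2.274372, 2.817181)
  k1 = (-2.750563, 6.407317)
  predictor → (-2.824485, 4.098644)
  k2 = (-3.832418, 11.576557)
  → (-2.932670, 4.615568)
(x_1(0.4), x_2(0.4)) ≈ (-2.9327, 4.6156)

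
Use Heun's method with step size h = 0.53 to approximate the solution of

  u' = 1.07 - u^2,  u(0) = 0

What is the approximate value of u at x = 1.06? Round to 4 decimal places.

Heun: k1 = f(x_n, u_n); k2 = f(x_n + h, u_n + h·k1); u_{n+1} = u_n + (h/2)·(k1 + k2).
x=0.000000, u=0.000000:
  k1 = f(0.000000, 0.000000) = 1.070000
  k2 = f(0.530000, 0.567100) = 0.748398
  u ← 0.000000 + (0.53/2)·(1.070000 + 0.748398) = 0.481875
x=0.530000, u=0.481875:
  k1 = f(0.530000, 0.481875) = 0.837796
  k2 = f(1.060000, 0.925907) = 0.212696
  u ← 0.481875 + (0.53/2)·(0.837796 + 0.212696) = 0.760256
u(1.06) ≈ 0.7603

0.7603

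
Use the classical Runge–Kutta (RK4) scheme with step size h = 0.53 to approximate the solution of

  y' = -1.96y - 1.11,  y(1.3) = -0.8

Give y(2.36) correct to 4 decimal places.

-0.5970

RK4: k1 = f(s_n, y_n); k2 = f(s_n + h/2, y_n + (h/2)·k1); k3 = f(s_n + h/2, y_n + (h/2)·k2); k4 = f(s_n + h, y_n + h·k3); y_{n+1} = y_n + (h/6)·(k1 + 2k2 + 2k3 + k4).
s=1.300000, y=-0.800000:
  k1 = f(1.300000, -0.800000) = 0.458000
  k2 = f(1.565000, -0.678630) = 0.220115
  k3 = f(1.565000, -0.741670) = 0.343672
  k4 = f(1.830000, -0.617854) = 0.100993
  y ← -0.800000 + (0.53/6)·(k1 + 2k2 + 2k3 + k4) = -0.651020
s=1.830000, y=-0.651020:
  k1 = f(1.830000, -0.651020) = 0.165999
  k2 = f(2.095000, -0.607030) = 0.079779
  k3 = f(2.095000, -0.629878) = 0.124562
  k4 = f(2.360000, -0.585002) = 0.036604
  y ← -0.651020 + (0.53/6)·(k1 + 2k2 + 2k3 + k4) = -0.597023
y(2.36) ≈ -0.5970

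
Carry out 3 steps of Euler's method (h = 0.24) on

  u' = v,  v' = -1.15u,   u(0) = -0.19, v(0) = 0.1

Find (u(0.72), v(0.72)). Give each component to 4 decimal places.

Euler on (u,v): u_{n+1} = u_n + h·u', v_{n+1} = v_n + h·v'.
0.000000: (-0.190000, 0.100000); f=(0.100000, 0.218500) → (-0.166000, 0.152440)
0.240000: (-0.166000, 0.152440); f=(0.152440, 0.190900) → (-0.129414, 0.198256)
0.480000: (-0.129414, 0.198256); f=(0.198256, 0.148827) → (-0.081833, 0.233974)
(u(0.72), v(0.72)) ≈ (-0.0818, 0.2340)

-0.0818, 0.2340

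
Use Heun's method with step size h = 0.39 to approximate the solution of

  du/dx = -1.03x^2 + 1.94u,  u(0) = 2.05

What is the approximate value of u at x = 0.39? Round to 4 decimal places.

Heun: k1 = f(x_n, u_n); k2 = f(x_n + h, u_n + h·k1); u_{n+1} = u_n + (h/2)·(k1 + k2).
x=0.000000, u=2.050000:
  k1 = f(0.000000, 2.050000) = 3.977000
  k2 = f(0.390000, 3.601030) = 6.829335
  u ← 2.050000 + (0.39/2)·(3.977000 + 6.829335) = 4.157235
u(0.39) ≈ 4.1572

4.1572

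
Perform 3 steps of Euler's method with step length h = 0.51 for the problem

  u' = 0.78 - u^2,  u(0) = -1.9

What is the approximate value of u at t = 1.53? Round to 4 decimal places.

-46.3734

Euler: u_{n+1} = u_n + h·f(t_n, u_n).
t=0.000000, u=-1.900000: f=-2.830000 → u ← -1.900000 + 0.51·(-2.830000) = -3.343300
t=0.510000, u=-3.343300: f=-10.397655 → u ← -3.343300 + 0.51·(-10.397655) = -8.646104
t=1.020000, u=-8.646104: f=-73.975114 → u ← -8.646104 + 0.51·(-73.975114) = -46.373412
u(1.53) ≈ -46.3734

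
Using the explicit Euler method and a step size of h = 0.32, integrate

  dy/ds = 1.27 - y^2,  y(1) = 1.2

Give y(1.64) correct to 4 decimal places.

1.1320

Euler: y_{n+1} = y_n + h·f(s_n, y_n).
s=1.000000, y=1.200000: f=-0.170000 → y ← 1.200000 + 0.32·(-0.170000) = 1.145600
s=1.320000, y=1.145600: f=-0.042399 → y ← 1.145600 + 0.32·(-0.042399) = 1.132032
y(1.64) ≈ 1.1320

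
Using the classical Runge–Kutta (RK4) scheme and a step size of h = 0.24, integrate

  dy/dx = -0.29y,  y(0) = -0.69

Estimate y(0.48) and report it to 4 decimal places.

RK4: k1 = f(x_n, y_n); k2 = f(x_n + h/2, y_n + (h/2)·k1); k3 = f(x_n + h/2, y_n + (h/2)·k2); k4 = f(x_n + h, y_n + h·k3); y_{n+1} = y_n + (h/6)·(k1 + 2k2 + 2k3 + k4).
x=0.000000, y=-0.690000:
  k1 = f(0.000000, -0.690000) = 0.200100
  k2 = f(0.120000, -0.665988) = 0.193137
  k3 = f(0.120000, -0.666824) = 0.193379
  k4 = f(0.240000, -0.643589) = 0.186641
  y ← -0.690000 + (0.24/6)·(k1 + 2k2 + 2k3 + k4) = -0.643609
x=0.240000, y=-0.643609:
  k1 = f(0.240000, -0.643609) = 0.186647
  k2 = f(0.360000, -0.621212) = 0.180151
  k3 = f(0.360000, -0.621991) = 0.180377
  k4 = f(0.480000, -0.600319) = 0.174092
  y ← -0.643609 + (0.24/6)·(k1 + 2k2 + 2k3 + k4) = -0.600337
y(0.48) ≈ -0.6003

-0.6003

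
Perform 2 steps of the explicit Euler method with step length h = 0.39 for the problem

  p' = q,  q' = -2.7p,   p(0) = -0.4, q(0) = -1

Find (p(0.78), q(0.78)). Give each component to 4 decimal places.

-1.0157, 0.2531

Euler on (p,q): p_{n+1} = p_n + h·p', q_{n+1} = q_n + h·q'.
0.000000: (-0.400000, -1.000000); f=(-1.000000, 1.080000) → (-0.790000, -0.578800)
0.390000: (-0.790000, -0.578800); f=(-0.578800, 2.133000) → (-1.015732, 0.253070)
(p(0.78), q(0.78)) ≈ (-1.0157, 0.2531)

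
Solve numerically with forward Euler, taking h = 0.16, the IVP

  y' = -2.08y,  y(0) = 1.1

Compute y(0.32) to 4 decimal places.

0.4897

Euler: y_{n+1} = y_n + h·f(x_n, y_n).
x=0.000000, y=1.100000: f=-2.288000 → y ← 1.100000 + 0.16·(-2.288000) = 0.733920
x=0.160000, y=0.733920: f=-1.526554 → y ← 0.733920 + 0.16·(-1.526554) = 0.489671
y(0.32) ≈ 0.4897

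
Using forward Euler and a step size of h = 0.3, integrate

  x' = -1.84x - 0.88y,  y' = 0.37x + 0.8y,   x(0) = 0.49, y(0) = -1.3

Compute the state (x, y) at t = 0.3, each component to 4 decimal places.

0.5627, -1.5576

Euler on (x,y): x_{n+1} = x_n + h·x', y_{n+1} = y_n + h·y'.
0.000000: (0.490000, -1.300000); f=(0.242400, -0.858700) → (0.562720, -1.557610)
(x(0.3), y(0.3)) ≈ (0.5627, -1.5576)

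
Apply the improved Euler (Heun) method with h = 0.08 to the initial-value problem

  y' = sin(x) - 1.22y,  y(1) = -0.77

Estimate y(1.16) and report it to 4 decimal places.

-0.5056

Heun: k1 = f(x_n, y_n); k2 = f(x_n + h, y_n + h·k1); y_{n+1} = y_n + (h/2)·(k1 + k2).
x=1.000000, y=-0.770000:
  k1 = f(1.000000, -0.770000) = 1.780871
  k2 = f(1.080000, -0.627530) = 1.647545
  y ← -0.770000 + (0.08/2)·(1.780871 + 1.647545) = -0.632863
x=1.080000, y=-0.632863:
  k1 = f(1.080000, -0.632863) = 1.654051
  k2 = f(1.160000, -0.500539) = 1.527461
  y ← -0.632863 + (0.08/2)·(1.654051 + 1.527461) = -0.505603
y(1.16) ≈ -0.5056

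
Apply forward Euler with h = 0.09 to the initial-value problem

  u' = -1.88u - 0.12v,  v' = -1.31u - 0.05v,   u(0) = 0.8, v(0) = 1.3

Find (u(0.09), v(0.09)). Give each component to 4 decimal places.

Euler on (u,v): u_{n+1} = u_n + h·u', v_{n+1} = v_n + h·v'.
0.000000: (0.800000, 1.300000); f=(-1.660000, -1.113000) → (0.650600, 1.199830)
(u(0.09), v(0.09)) ≈ (0.6506, 1.1998)

0.6506, 1.1998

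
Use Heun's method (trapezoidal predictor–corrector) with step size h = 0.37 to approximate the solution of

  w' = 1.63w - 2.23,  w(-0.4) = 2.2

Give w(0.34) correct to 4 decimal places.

4.0186

Heun: k1 = f(x_n, w_n); k2 = f(x_n + h, w_n + h·k1); w_{n+1} = w_n + (h/2)·(k1 + k2).
x=-0.400000, w=2.200000:
  k1 = f(-0.400000, 2.200000) = 1.356000
  k2 = f(-0.030000, 2.701720) = 2.173804
  w ← 2.200000 + (0.37/2)·(1.356000 + 2.173804) = 2.853014
x=-0.030000, w=2.853014:
  k1 = f(-0.030000, 2.853014) = 2.420412
  k2 = f(0.340000, 3.748566) = 3.880163
  w ← 2.853014 + (0.37/2)·(2.420412 + 3.880163) = 4.018620
w(0.34) ≈ 4.0186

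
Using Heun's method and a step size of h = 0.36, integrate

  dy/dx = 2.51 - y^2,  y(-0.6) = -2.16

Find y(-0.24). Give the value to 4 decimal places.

Heun: k1 = f(x_n, y_n); k2 = f(x_n + h, y_n + h·k1); y_{n+1} = y_n + (h/2)·(k1 + k2).
x=-0.600000, y=-2.160000:
  k1 = f(-0.600000, -2.160000) = -2.155600
  k2 = f(-0.240000, -2.936016) = -6.110190
  y ← -2.160000 + (0.36/2)·(-2.155600 + (-6.110190)) = -3.647842
y(-0.24) ≈ -3.6478

-3.6478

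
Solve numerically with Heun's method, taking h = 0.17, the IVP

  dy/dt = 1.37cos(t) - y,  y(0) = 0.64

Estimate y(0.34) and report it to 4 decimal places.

Heun: k1 = f(t_n, y_n); k2 = f(t_n + h, y_n + h·k1); y_{n+1} = y_n + (h/2)·(k1 + k2).
t=0.000000, y=0.640000:
  k1 = f(0.000000, 0.640000) = 0.730000
  k2 = f(0.170000, 0.764100) = 0.586151
  y ← 0.640000 + (0.17/2)·(0.730000 + 0.586151) = 0.751873
t=0.170000, y=0.751873:
  k1 = f(0.170000, 0.751873) = 0.598378
  k2 = f(0.340000, 0.853597) = 0.437977
  y ← 0.751873 + (0.17/2)·(0.598378 + 0.437977) = 0.839963
y(0.34) ≈ 0.8400

0.8400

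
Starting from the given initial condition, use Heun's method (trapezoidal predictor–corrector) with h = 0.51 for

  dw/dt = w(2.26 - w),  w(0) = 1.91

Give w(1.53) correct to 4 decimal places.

Heun: k1 = f(t_n, w_n); k2 = f(t_n + h, w_n + h·k1); w_{n+1} = w_n + (h/2)·(k1 + k2).
t=0.000000, w=1.910000:
  k1 = f(0.000000, 1.910000) = 0.668500
  k2 = f(0.510000, 2.250935) = 0.020405
  w ← 1.910000 + (0.51/2)·(0.668500 + 0.020405) = 2.085671
t=0.510000, w=2.085671:
  k1 = f(0.510000, 2.085671) = 0.363594
  k2 = f(1.020000, 2.271103) = -0.025217
  w ← 2.085671 + (0.51/2)·(0.363594 + (-0.025217)) = 2.171957
t=1.020000, w=2.171957:
  k1 = f(1.020000, 2.171957) = 0.191226
  k2 = f(1.530000, 2.269482) = -0.021519
  w ← 2.171957 + (0.51/2)·(0.191226 + (-0.021519)) = 2.215232
w(1.53) ≈ 2.2152

2.2152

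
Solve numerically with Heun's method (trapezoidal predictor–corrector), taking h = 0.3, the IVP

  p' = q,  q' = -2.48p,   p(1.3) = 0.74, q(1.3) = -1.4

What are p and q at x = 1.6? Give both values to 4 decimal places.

Heun on (p,q): k1 = f(x_n, state_n); k2 = f(x_n + h, state_n + h·k1); state_{n+1} = state_n + (h/2)·(k1 + k2).
1.300000: (0.740000, -1.400000)
  k1 = (-1.400000, -1.835200)
  predictor → (0.320000, -1.950560)
  k2 = (-1.950560, -0.793600)
  → (0.237416, -1.794320)
(p(1.6), q(1.6)) ≈ (0.2374, -1.7943)

0.2374, -1.7943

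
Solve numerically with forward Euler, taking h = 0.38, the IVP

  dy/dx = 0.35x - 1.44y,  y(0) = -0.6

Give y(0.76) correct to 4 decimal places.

-0.0725

Euler: y_{n+1} = y_n + h·f(x_n, y_n).
x=0.000000, y=-0.600000: f=0.864000 → y ← -0.600000 + 0.38·0.864000 = -0.271680
x=0.380000, y=-0.271680: f=0.524219 → y ← -0.271680 + 0.38·0.524219 = -0.072477
y(0.76) ≈ -0.0725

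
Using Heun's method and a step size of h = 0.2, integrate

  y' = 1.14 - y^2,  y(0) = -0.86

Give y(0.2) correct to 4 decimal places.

-0.7668

Heun: k1 = f(s_n, y_n); k2 = f(s_n + h, y_n + h·k1); y_{n+1} = y_n + (h/2)·(k1 + k2).
s=0.000000, y=-0.860000:
  k1 = f(0.000000, -0.860000) = 0.400400
  k2 = f(0.200000, -0.779920) = 0.531725
  y ← -0.860000 + (0.2/2)·(0.400400 + 0.531725) = -0.766788
y(0.2) ≈ -0.7668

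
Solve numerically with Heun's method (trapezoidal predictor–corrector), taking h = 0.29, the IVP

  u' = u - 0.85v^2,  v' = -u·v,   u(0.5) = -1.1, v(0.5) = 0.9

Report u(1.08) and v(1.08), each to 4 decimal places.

-3.1256, 2.4473

Heun on (u,v): k1 = f(s_n, state_n); k2 = f(s_n + h, state_n + h·k1); state_{n+1} = state_n + (h/2)·(k1 + k2).
0.500000: (-1.100000, 0.900000)
  k1 = (-1.788500, 0.990000)
  predictor → (-1.618665, 1.187100)
  k2 = (-2.816490, 1.921517)
  → (-1.767724, 1.322170)
0.790000: (-1.767724, 1.322170)
  k1 = (-3.253637, 2.337231)
  predictor → (-2.711278, 1.999967)
  k2 = (-6.111166, 5.422467)
  → (-3.125620, 2.447326)
(u(1.08), v(1.08)) ≈ (-3.1256, 2.4473)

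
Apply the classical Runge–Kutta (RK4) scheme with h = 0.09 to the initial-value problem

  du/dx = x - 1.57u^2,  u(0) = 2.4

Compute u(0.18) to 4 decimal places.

RK4: k1 = f(x_n, u_n); k2 = f(x_n + h/2, u_n + (h/2)·k1); k3 = f(x_n + h/2, u_n + (h/2)·k2); k4 = f(x_n + h, u_n + h·k3); u_{n+1} = u_n + (h/6)·(k1 + 2k2 + 2k3 + k4).
x=0.000000, u=2.400000:
  k1 = f(0.000000, 2.400000) = -9.043200
  k2 = f(0.045000, 1.993056) = -6.191467
  k3 = f(0.045000, 2.121384) = -7.020424
  k4 = f(0.090000, 1.768162) = -4.818442
  u ← 2.400000 + (0.09/6)·(k1 + 2k2 + 2k3 + k4) = 1.795719
x=0.090000, u=1.795719:
  k1 = f(0.090000, 1.795719) = -4.972630
  k2 = f(0.135000, 1.571950) = -3.744513
  k3 = f(0.135000, 1.627216) = -4.022094
  k4 = f(0.180000, 1.433730) = -3.047264
  u ← 1.795719 + (0.09/6)·(k1 + 2k2 + 2k3 + k4) = 1.442422
u(0.18) ≈ 1.4424

1.4424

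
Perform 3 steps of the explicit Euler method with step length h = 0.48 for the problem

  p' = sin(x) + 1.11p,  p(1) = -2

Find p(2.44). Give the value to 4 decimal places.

Euler: p_{n+1} = p_n + h·f(x_n, p_n).
x=1.000000, p=-2.000000: f=-1.378529 → p ← -2.000000 + 0.48·(-1.378529) = -2.661694
x=1.480000, p=-2.661694: f=-1.958599 → p ← -2.661694 + 0.48·(-1.958599) = -3.601822
x=1.960000, p=-3.601822: f=-3.072811 → p ← -3.601822 + 0.48·(-3.072811) = -5.076771
p(2.44) ≈ -5.0768

-5.0768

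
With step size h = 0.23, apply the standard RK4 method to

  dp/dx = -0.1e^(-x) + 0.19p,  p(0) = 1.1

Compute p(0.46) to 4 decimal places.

RK4: k1 = f(x_n, p_n); k2 = f(x_n + h/2, p_n + (h/2)·k1); k3 = f(x_n + h/2, p_n + (h/2)·k2); k4 = f(x_n + h, p_n + h·k3); p_{n+1} = p_n + (h/6)·(k1 + 2k2 + 2k3 + k4).
x=0.000000, p=1.100000:
  k1 = f(0.000000, 1.100000) = 0.109000
  k2 = f(0.115000, 1.112535) = 0.122245
  k3 = f(0.115000, 1.114058) = 0.122534
  k4 = f(0.230000, 1.128183) = 0.134901
  p ← 1.100000 + (0.23/6)·(k1 + 2k2 + 2k3 + k4) = 1.128116
x=0.230000, p=1.128116:
  k1 = f(0.230000, 1.128116) = 0.134889
  k2 = f(0.345000, 1.143628) = 0.146467
  k3 = f(0.345000, 1.144960) = 0.146720
  k4 = f(0.460000, 1.161862) = 0.157625
  p ← 1.128116 + (0.23/6)·(k1 + 2k2 + 2k3 + k4) = 1.161807
p(0.46) ≈ 1.1618

1.1618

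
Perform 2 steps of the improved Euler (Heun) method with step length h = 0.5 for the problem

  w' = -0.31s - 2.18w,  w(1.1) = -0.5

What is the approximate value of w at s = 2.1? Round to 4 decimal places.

Heun: k1 = f(s_n, w_n); k2 = f(s_n + h, w_n + h·k1); w_{n+1} = w_n + (h/2)·(k1 + k2).
s=1.100000, w=-0.500000:
  k1 = f(1.100000, -0.500000) = 0.749000
  k2 = f(1.600000, -0.125500) = -0.222410
  w ← -0.500000 + (0.5/2)·(0.749000 + (-0.222410)) = -0.368352
s=1.600000, w=-0.368352:
  k1 = f(1.600000, -0.368352) = 0.307008
  k2 = f(2.100000, -0.214848) = -0.182631
  w ← -0.368352 + (0.5/2)·(0.307008 + (-0.182631)) = -0.337258
w(2.1) ≈ -0.3373

-0.3373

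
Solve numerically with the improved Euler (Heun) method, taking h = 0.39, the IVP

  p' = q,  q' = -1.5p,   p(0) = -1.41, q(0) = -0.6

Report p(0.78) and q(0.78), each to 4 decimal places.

-1.1996, 1.1275

Heun on (p,q): k1 = f(x_n, state_n); k2 = f(x_n + h, state_n + h·k1); state_{n+1} = state_n + (h/2)·(k1 + k2).
0.000000: (-1.410000, -0.600000)
  k1 = (-0.600000, 2.115000)
  predictor → (-1.644000, 0.224850)
  k2 = (0.224850, 2.466000)
  → (-1.483154, 0.293295)
0.390000: (-1.483154, 0.293295)
  k1 = (0.293295, 2.224731)
  predictor → (-1.368769, 1.160940)
  k2 = (1.160940, 2.053154)
  → (-1.199578, 1.127483)
(p(0.78), q(0.78)) ≈ (-1.1996, 1.1275)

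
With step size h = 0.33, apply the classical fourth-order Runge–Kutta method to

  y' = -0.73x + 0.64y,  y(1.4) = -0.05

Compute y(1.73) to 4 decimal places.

-0.4800

RK4: k1 = f(x_n, y_n); k2 = f(x_n + h/2, y_n + (h/2)·k1); k3 = f(x_n + h/2, y_n + (h/2)·k2); k4 = f(x_n + h, y_n + h·k3); y_{n+1} = y_n + (h/6)·(k1 + 2k2 + 2k3 + k4).
x=1.400000, y=-0.050000:
  k1 = f(1.400000, -0.050000) = -1.054000
  k2 = f(1.565000, -0.223910) = -1.285752
  k3 = f(1.565000, -0.262149) = -1.310225
  k4 = f(1.730000, -0.482374) = -1.571620
  y ← -0.050000 + (0.33/6)·(k1 + 2k2 + 2k3 + k4) = -0.479967
y(1.73) ≈ -0.4800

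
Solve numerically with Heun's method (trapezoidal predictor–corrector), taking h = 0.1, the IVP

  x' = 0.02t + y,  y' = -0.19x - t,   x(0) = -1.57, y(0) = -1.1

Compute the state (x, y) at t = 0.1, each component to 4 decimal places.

-1.6784, -1.0741

Heun on (x,y): k1 = f(t_n, state_n); k2 = f(t_n + h, state_n + h·k1); state_{n+1} = state_n + (h/2)·(k1 + k2).
0.000000: (-1.570000, -1.100000)
  k1 = (-1.100000, 0.298300)
  predictor → (-1.680000, -1.070170)
  k2 = (-1.068170, 0.219200)
  → (-1.678408, -1.074125)
(x(0.1), y(0.1)) ≈ (-1.6784, -1.0741)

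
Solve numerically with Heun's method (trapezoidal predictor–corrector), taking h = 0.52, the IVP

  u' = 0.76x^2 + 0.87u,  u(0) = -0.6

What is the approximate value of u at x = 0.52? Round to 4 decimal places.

Heun: k1 = f(x_n, u_n); k2 = f(x_n + h, u_n + h·k1); u_{n+1} = u_n + (h/2)·(k1 + k2).
x=0.000000, u=-0.600000:
  k1 = f(0.000000, -0.600000) = -0.522000
  k2 = f(0.520000, -0.871440) = -0.552649
  u ← -0.600000 + (0.52/2)·(-0.522000 + (-0.552649)) = -0.879409
u(0.52) ≈ -0.8794

-0.8794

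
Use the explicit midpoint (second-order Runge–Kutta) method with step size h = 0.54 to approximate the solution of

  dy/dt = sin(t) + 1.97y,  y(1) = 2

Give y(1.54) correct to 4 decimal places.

Midpoint: k1 = f(t_n, y_n); k2 = f(t_n + h/2, y_n + (h/2)·k1); y_{n+1} = y_n + h·k2.
t=1.000000, y=2.000000:
  k1 = f(1.000000, 2.000000) = 4.781471
  k2 = f(1.270000, 3.290997) = 7.438365
  y ← 2.000000 + 0.54·7.438365 = 6.016717
y(1.54) ≈ 6.0167

6.0167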